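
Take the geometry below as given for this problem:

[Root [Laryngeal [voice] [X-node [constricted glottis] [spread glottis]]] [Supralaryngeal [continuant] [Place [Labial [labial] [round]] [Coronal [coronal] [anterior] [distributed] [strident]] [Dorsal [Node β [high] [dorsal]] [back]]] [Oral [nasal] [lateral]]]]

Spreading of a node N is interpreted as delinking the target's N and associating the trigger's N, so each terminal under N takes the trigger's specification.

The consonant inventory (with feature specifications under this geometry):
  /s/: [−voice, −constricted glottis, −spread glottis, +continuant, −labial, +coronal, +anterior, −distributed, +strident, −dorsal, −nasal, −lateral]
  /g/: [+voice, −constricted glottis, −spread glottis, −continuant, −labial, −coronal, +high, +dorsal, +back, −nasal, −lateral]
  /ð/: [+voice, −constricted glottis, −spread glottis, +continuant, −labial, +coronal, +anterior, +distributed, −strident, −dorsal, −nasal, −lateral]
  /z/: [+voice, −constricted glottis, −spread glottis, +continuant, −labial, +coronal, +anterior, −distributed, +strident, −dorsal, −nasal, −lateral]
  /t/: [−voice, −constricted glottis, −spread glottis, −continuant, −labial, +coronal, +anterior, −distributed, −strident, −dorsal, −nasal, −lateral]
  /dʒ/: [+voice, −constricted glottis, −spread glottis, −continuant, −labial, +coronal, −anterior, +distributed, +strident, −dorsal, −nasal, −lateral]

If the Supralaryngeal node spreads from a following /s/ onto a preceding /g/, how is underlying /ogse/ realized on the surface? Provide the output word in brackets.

[ozse]

Supralaryngeal immediately or transitively dominates [continuant], [labial], [round], [coronal], [anterior], [distributed], [strident], [high], [dorsal], [back], [nasal], [lateral].
After delinking /g/'s Supralaryngeal and linking /s/'s, the affected terminals become [+continuant], [−labial], [+coronal], [+anterior], [−distributed], [+strident], [−dorsal], [−nasal], [−lateral]; [voice], [constricted glottis], [spread glottis] (outside Supralaryngeal) are retained from /g/.
This feature bundle is that of [z], so /ogse/ surfaces as [ozse].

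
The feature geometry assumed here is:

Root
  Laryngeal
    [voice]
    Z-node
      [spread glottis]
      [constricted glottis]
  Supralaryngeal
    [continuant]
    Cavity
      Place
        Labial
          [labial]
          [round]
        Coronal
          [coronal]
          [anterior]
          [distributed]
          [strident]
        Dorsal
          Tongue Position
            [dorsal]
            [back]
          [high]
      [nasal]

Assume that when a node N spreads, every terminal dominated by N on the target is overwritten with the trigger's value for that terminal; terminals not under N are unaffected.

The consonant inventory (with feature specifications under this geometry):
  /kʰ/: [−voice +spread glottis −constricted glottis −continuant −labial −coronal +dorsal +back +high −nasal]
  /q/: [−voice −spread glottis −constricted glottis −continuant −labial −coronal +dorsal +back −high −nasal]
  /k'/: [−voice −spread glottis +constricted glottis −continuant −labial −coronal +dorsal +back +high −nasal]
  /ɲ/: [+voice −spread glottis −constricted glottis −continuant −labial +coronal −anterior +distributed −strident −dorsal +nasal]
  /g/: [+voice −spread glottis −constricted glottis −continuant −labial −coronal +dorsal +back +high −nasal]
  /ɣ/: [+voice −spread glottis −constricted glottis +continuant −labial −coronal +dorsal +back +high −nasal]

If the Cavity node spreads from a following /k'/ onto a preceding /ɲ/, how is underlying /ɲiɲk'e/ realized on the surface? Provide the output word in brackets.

Cavity immediately or transitively dominates [labial], [round], [coronal], [anterior], [distributed], [strident], [dorsal], [back], [high], [nasal].
After delinking /ɲ/'s Cavity and linking /k'/'s, the affected terminals become [−labial], [−coronal], [+dorsal], [+back], [+high], [−nasal]; [voice], [spread glottis], [constricted glottis], … (outside Cavity) are retained from /ɲ/.
Among the inventory, only /g/ has exactly this specification, giving the surface form [ɲigk'e].

[ɲigk'e]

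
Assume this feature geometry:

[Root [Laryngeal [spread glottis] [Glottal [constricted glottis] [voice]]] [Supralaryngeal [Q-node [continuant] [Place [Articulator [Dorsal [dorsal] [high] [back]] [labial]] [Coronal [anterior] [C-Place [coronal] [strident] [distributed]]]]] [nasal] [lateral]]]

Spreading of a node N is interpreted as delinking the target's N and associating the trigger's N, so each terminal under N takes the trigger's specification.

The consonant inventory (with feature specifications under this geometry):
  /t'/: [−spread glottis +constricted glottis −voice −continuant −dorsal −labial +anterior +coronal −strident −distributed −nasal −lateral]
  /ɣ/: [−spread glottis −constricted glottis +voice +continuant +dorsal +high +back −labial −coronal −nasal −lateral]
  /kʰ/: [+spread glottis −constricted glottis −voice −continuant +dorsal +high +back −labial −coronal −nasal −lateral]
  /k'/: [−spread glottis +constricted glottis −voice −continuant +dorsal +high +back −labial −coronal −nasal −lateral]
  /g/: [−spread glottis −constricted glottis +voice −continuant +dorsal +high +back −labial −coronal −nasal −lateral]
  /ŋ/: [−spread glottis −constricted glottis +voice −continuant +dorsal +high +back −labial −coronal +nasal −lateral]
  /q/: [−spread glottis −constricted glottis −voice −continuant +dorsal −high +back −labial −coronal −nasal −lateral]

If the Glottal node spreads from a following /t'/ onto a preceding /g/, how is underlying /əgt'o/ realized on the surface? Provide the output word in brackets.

[ək't'o]

Terminals under Glottal in this geometry: [constricted glottis], [voice].
After delinking /g/'s Glottal and linking /t'/'s, the affected terminals become [+constricted glottis], [−voice]; [spread glottis], [continuant], [dorsal], … (outside Glottal) are retained from /g/.
This feature bundle is that of [k'], so /əgt'o/ surfaces as [ək't'o].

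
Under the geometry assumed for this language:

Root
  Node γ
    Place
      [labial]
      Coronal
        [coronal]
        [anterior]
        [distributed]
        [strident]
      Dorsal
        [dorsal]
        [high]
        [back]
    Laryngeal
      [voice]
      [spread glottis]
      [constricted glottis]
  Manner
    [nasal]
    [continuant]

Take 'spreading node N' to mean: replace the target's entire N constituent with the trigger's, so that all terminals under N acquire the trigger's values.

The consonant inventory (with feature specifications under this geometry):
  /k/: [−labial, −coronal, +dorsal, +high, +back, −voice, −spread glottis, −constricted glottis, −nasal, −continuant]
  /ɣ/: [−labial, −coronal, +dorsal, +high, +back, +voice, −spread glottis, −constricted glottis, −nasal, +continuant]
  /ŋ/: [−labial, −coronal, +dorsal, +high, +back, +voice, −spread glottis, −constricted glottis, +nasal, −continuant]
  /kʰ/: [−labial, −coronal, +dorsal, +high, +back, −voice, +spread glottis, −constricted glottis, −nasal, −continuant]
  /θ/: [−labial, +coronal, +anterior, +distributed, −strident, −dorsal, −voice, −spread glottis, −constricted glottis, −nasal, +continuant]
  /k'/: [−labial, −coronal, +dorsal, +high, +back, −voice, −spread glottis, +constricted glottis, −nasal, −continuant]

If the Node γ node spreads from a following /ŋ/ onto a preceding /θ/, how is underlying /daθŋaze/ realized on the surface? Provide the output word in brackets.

[daɣŋaze]

Node γ immediately or transitively dominates [labial], [coronal], [anterior], [distributed], [strident], [dorsal], [high], [back], [voice], [spread glottis], [constricted glottis].
Spreading Node γ from /ŋ/ onto /θ/ replaces those values with /ŋ/'s: [−labial], [−coronal], [+dorsal], [+high], [+back], [+voice], [−spread glottis], [−constricted glottis]. Features outside Node γ ([nasal], [continuant]) stay as in /θ/.
This feature bundle is that of [ɣ], so /daθŋaze/ surfaces as [daɣŋaze].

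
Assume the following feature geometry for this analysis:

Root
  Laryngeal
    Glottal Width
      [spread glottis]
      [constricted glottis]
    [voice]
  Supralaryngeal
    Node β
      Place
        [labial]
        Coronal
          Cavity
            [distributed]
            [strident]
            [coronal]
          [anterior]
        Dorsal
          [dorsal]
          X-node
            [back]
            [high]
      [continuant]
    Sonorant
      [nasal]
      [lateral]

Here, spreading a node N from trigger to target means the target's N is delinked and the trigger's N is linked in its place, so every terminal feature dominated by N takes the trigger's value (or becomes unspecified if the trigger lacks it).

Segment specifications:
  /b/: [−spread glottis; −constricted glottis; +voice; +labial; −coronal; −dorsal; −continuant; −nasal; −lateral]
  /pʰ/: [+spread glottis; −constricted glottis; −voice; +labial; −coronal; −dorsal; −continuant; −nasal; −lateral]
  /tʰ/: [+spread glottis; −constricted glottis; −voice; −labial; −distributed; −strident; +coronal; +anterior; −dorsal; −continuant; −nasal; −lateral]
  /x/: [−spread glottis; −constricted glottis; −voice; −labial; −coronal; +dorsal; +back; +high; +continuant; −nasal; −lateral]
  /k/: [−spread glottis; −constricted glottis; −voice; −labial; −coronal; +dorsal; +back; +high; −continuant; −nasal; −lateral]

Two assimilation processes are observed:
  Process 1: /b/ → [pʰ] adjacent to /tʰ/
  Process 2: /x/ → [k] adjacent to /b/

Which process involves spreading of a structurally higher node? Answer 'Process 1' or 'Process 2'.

In Process 1, [voice], [spread glottis] change, so the minimal spreading node is Laryngeal at depth 1.
Process 2 alters [continuant]; the lowest dominating node is [continuant] (depth 3 from Root).
Laryngeal (depth 1) sits above [continuant] (depth 3), making Process 1 the one with the higher spreading node.

Process 1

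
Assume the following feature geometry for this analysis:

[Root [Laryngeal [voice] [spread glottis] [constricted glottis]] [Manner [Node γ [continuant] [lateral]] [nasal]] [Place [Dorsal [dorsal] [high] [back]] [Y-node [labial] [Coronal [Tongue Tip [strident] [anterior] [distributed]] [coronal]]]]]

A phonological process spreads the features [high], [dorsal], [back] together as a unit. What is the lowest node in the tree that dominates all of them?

[high]: Root > Place > Dorsal > [high].
[dorsal]: Root > Place > Dorsal > [dorsal].
[back]: Root > Place > Dorsal > [back].
These paths first converge at Dorsal; no daughter of Dorsal dominates all 3 features, so Dorsal is the minimal constituent.

Dorsal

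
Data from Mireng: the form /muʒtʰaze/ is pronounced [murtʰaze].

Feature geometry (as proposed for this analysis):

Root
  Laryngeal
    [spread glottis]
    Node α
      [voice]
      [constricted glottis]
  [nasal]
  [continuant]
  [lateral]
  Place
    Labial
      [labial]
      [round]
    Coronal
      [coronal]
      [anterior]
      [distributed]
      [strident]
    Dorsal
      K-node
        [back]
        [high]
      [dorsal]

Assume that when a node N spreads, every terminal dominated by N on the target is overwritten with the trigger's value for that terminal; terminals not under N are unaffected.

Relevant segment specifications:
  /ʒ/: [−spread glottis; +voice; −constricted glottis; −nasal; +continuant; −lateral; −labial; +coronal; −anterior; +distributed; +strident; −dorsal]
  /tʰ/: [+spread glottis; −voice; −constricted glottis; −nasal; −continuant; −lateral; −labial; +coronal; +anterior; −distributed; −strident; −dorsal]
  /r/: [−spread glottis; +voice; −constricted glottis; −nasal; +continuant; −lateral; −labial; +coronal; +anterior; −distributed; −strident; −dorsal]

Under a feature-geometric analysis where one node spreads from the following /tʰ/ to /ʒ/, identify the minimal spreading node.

The alternation /ʒ/ → [r] changes [anterior], [distributed], [strident] and nothing else.
Tracing each changed feature up the tree, the paths first meet at Coronal; any lower node misses at least one of them.
If Coronal spreads, every terminal under it takes /tʰ/'s value, producing [r] as observed.
Features on which the two segments disagree outside Coronal, such as [continuant], [spread glottis], are unchanged — nothing dominating them spread, and Coronal is the minimal sufficient constituent.

Coronal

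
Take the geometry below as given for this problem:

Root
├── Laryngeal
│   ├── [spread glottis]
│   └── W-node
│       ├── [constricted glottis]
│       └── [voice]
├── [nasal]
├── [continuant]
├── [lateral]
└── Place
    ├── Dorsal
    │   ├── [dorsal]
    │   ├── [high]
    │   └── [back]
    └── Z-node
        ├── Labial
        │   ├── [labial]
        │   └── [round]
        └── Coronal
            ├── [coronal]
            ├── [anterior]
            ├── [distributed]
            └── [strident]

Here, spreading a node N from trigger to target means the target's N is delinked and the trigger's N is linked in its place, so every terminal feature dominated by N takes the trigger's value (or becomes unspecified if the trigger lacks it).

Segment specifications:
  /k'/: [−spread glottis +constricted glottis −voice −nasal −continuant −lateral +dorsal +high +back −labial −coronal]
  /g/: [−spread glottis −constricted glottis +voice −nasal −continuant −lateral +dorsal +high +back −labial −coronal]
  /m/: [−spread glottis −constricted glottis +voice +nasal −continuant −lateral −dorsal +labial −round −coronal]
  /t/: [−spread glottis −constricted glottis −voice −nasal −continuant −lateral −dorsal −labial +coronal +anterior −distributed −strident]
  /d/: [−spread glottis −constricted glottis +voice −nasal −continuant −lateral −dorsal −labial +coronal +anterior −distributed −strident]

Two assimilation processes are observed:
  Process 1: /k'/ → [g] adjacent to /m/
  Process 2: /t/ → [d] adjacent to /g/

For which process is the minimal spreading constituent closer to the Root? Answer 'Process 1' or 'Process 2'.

Process 1

Process 1 alters [voice], [constricted glottis]; the lowest common ancestor is W-node (depth 2 from Root).
Process 2: the feature that changes is [voice]; the minimal node is [voice] (depth 3).
W-node (depth 2) sits above [voice] (depth 3), making Process 1 the one with the higher spreading node.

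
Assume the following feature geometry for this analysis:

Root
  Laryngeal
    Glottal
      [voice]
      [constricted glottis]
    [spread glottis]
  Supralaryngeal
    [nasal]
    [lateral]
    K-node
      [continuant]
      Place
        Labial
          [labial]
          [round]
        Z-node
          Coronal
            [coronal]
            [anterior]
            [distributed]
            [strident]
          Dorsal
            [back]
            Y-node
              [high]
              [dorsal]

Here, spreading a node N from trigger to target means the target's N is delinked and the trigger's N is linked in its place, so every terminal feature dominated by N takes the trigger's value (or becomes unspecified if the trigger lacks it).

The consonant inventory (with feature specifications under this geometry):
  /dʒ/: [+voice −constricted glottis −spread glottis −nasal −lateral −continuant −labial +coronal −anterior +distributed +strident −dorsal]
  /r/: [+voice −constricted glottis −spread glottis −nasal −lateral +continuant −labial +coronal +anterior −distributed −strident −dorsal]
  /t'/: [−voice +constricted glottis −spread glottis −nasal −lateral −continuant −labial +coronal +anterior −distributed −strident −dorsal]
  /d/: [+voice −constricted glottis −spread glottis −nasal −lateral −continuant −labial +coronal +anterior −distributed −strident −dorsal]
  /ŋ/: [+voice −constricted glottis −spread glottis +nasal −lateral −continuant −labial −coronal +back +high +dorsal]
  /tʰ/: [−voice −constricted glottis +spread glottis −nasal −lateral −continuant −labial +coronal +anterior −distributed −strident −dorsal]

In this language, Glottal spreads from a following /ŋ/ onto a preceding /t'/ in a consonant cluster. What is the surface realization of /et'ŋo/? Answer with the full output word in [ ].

[edŋo]

Terminals under Glottal in this geometry: [voice], [constricted glottis].
After delinking /t'/'s Glottal and linking /ŋ/'s, the affected terminals become [+voice], [−constricted glottis]; [spread glottis], [nasal], [lateral], … (outside Glottal) are retained from /t'/.
The resulting bundle matches /d/ in the inventory; substituting it for /t'/ gives [edŋo].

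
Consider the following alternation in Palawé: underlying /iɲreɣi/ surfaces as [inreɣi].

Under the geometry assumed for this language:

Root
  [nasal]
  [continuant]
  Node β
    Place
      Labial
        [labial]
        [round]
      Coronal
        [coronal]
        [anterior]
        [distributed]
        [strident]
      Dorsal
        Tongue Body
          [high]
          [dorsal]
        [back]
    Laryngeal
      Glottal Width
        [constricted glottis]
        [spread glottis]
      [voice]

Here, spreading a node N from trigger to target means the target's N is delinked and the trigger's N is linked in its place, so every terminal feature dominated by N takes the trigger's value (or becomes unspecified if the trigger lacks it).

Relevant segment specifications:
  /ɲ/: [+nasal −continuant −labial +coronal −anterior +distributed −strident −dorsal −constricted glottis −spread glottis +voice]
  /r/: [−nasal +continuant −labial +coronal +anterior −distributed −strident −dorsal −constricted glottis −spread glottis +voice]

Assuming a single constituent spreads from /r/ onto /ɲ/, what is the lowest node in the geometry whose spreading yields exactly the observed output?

Coronal

Feature comparison: [anterior], [distributed] differ between /ɲ/ and [n]; the remaining terminals match.
In this geometry the lowest node dominating all of them is Coronal: every daughter of Coronal dominates only a proper subset, so no lower node suffices.
Delinking /ɲ/'s Coronal and associating /r/'s Coronal gives precisely the feature bundle of [n].
Features on which the two segments disagree outside Coronal, such as [nasal], [continuant], are unchanged — nothing dominating them spread, and Coronal is the minimal sufficient constituent.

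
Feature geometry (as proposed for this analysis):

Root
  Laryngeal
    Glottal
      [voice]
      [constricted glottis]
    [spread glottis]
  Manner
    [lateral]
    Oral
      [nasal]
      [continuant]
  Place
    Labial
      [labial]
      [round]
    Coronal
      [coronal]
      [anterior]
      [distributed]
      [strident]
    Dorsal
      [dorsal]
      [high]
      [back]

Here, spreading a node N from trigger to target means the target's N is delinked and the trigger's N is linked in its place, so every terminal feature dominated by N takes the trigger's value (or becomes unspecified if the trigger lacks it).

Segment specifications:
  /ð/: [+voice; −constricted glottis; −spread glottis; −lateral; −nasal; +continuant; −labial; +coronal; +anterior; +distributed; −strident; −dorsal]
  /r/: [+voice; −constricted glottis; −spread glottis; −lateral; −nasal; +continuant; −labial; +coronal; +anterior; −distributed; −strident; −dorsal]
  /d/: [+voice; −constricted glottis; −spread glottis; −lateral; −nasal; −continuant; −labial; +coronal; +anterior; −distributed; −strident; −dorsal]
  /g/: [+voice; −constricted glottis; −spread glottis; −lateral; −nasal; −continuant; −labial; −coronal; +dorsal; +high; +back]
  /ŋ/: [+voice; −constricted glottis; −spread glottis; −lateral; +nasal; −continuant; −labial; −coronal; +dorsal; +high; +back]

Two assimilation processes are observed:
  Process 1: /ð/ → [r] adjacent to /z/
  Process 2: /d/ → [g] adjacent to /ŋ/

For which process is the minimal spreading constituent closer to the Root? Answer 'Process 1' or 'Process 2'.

Process 1 alters [distributed]; the lowest dominating node is [distributed] (depth 3 from Root).
Process 2: the features that change are [coronal], [anterior], [distributed], [strident], [dorsal], [high], [back]; the minimal node is Place (depth 1).
Place (depth 1) sits above [distributed] (depth 3), making Process 2 the one with the higher spreading node.

Process 2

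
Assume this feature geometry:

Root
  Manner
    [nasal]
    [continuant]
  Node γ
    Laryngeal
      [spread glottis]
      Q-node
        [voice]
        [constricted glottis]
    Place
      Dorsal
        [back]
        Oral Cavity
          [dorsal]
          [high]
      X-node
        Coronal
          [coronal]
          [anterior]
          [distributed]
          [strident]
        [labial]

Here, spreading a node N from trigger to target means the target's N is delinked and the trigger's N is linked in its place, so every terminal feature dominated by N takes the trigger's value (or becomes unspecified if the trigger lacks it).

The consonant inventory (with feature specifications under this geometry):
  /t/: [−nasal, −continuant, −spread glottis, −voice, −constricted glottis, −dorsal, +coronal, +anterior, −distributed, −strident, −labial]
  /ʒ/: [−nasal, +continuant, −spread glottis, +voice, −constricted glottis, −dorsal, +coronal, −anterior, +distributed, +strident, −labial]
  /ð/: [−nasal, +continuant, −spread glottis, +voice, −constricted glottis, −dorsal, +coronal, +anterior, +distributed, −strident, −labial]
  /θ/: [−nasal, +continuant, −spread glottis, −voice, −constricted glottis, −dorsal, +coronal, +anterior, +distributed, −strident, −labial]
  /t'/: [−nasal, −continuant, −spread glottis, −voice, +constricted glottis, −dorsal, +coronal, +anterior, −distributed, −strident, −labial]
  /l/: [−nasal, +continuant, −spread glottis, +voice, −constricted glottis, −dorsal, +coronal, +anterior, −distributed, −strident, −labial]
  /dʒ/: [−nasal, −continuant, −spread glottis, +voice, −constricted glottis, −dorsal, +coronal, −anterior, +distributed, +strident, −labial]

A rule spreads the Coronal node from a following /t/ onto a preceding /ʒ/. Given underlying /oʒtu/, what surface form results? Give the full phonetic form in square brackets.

Coronal immediately or transitively dominates [coronal], [anterior], [distributed], [strident].
Spreading Coronal from /t/ onto /ʒ/ replaces those values with /t/'s: [+coronal], [+anterior], [−distributed], [−strident]. Features outside Coronal ([nasal], [continuant], [spread glottis], …) stay as in /ʒ/.
Among the inventory, only /l/ has exactly this specification, giving the surface form [oltu].

[oltu]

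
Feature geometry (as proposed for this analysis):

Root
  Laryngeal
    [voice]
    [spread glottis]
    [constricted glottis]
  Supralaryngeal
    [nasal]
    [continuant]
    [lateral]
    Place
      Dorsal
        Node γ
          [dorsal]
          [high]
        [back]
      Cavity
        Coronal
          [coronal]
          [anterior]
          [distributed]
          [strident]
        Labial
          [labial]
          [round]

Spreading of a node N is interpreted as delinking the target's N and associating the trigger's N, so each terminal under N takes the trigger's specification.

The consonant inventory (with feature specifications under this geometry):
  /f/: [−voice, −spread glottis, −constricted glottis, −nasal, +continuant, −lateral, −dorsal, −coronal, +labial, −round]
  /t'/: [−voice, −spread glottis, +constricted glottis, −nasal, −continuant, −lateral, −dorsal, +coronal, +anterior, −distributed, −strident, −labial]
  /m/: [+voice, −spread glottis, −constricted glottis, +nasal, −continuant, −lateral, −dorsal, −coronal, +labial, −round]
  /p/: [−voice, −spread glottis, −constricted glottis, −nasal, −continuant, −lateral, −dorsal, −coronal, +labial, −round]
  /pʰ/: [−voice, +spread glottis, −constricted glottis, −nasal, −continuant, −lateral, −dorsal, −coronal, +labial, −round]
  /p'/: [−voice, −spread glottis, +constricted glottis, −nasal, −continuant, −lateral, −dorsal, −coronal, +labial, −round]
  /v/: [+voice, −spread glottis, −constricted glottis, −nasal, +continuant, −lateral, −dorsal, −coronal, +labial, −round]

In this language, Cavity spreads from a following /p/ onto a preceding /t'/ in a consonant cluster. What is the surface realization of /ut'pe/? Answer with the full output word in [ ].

Terminals under Cavity in this geometry: [coronal], [anterior], [distributed], [strident], [labial], [round].
The target acquires /p/'s values for everything under Cavity — [−coronal], [+labial], [−round] — while keeping its own [voice], [spread glottis], [constricted glottis], ….
This feature bundle is that of [p'], so /ut'pe/ surfaces as [up'pe].

[up'pe]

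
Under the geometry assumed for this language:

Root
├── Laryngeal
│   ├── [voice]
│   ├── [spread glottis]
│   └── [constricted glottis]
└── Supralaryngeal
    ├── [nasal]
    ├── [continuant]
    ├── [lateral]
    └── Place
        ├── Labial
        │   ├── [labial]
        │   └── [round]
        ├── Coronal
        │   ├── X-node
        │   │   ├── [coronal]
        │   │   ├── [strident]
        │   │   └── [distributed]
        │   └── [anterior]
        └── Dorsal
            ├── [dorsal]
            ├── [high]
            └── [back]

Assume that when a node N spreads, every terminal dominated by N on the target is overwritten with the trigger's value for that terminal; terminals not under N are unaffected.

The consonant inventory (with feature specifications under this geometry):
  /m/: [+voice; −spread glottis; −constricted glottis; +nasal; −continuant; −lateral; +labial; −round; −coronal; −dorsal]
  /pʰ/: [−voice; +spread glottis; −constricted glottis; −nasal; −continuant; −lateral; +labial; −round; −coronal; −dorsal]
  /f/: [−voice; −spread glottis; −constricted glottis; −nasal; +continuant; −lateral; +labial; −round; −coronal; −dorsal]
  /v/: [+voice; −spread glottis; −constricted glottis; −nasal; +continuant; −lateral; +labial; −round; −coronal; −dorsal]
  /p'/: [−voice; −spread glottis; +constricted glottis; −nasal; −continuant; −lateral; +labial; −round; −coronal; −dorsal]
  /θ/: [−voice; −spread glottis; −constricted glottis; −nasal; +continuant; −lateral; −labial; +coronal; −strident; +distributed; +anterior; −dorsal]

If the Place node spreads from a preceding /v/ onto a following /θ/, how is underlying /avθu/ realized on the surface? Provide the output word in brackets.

Place immediately or transitively dominates [labial], [round], [coronal], [strident], [distributed], [anterior], [dorsal], [high], [back].
After delinking /θ/'s Place and linking /v/'s, the affected terminals become [+labial], [−round], [−coronal], [−dorsal]; [voice], [spread glottis], [constricted glottis], … (outside Place) are retained from /θ/.
The resulting bundle matches /f/ in the inventory; substituting it for /θ/ gives [avfu].

[avfu]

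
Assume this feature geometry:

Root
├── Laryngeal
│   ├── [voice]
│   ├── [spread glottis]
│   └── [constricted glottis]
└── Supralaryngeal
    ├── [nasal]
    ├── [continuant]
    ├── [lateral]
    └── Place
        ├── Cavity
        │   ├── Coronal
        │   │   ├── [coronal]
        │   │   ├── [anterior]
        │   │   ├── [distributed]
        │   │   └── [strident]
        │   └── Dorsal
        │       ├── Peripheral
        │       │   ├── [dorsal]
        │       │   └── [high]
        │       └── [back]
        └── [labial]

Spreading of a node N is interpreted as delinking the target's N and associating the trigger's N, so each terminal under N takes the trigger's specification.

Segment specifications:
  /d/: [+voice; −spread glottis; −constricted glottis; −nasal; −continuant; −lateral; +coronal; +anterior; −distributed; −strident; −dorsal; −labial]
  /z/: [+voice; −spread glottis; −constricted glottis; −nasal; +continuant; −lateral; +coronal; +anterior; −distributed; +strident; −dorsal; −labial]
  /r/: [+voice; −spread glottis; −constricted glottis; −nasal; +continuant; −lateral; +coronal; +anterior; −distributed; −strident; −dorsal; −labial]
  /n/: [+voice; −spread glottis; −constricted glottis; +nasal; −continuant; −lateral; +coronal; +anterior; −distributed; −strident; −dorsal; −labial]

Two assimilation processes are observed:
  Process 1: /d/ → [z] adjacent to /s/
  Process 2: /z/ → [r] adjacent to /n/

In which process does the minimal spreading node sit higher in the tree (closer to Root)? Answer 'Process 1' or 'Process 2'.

Process 1 alters [continuant], [strident]; the lowest common ancestor is Supralaryngeal (depth 1 from Root).
Process 2: the feature that changes is [strident]; the minimal node is [strident] (depth 5).
Supralaryngeal (depth 1) sits above [strident] (depth 5), making Process 1 the one with the higher spreading node.

Process 1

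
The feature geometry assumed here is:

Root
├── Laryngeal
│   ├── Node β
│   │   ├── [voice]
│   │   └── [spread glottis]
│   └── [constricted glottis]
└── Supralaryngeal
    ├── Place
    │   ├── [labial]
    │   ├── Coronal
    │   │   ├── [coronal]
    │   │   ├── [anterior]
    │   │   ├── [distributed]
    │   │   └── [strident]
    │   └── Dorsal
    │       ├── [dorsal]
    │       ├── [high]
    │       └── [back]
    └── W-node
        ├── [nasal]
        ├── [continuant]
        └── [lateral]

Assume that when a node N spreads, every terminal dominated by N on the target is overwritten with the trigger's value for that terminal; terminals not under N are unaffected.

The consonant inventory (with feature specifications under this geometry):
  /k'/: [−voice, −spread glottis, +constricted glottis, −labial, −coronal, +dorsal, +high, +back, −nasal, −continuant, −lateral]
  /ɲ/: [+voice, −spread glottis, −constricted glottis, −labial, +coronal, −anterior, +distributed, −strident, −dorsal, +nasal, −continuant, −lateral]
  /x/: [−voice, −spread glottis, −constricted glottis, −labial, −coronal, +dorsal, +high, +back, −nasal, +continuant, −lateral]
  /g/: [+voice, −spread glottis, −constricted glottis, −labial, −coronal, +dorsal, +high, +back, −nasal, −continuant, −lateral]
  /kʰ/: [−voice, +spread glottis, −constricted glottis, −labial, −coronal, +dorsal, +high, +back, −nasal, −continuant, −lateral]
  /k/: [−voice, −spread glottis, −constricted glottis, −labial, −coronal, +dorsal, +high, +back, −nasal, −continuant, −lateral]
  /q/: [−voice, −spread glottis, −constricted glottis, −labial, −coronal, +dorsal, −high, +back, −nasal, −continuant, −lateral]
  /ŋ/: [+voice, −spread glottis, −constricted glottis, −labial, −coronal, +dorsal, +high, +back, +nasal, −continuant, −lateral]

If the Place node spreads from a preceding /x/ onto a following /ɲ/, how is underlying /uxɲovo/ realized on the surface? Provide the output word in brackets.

[uxŋovo]

Terminals under Place in this geometry: [labial], [coronal], [anterior], [distributed], [strident], [dorsal], [high], [back].
Spreading Place from /x/ onto /ɲ/ replaces those values with /x/'s: [−labial], [−coronal], [+dorsal], [+high], [+back]. Features outside Place ([voice], [spread glottis], [constricted glottis], …) stay as in /ɲ/.
The resulting bundle matches /ŋ/ in the inventory; substituting it for /ɲ/ gives [uxŋovo].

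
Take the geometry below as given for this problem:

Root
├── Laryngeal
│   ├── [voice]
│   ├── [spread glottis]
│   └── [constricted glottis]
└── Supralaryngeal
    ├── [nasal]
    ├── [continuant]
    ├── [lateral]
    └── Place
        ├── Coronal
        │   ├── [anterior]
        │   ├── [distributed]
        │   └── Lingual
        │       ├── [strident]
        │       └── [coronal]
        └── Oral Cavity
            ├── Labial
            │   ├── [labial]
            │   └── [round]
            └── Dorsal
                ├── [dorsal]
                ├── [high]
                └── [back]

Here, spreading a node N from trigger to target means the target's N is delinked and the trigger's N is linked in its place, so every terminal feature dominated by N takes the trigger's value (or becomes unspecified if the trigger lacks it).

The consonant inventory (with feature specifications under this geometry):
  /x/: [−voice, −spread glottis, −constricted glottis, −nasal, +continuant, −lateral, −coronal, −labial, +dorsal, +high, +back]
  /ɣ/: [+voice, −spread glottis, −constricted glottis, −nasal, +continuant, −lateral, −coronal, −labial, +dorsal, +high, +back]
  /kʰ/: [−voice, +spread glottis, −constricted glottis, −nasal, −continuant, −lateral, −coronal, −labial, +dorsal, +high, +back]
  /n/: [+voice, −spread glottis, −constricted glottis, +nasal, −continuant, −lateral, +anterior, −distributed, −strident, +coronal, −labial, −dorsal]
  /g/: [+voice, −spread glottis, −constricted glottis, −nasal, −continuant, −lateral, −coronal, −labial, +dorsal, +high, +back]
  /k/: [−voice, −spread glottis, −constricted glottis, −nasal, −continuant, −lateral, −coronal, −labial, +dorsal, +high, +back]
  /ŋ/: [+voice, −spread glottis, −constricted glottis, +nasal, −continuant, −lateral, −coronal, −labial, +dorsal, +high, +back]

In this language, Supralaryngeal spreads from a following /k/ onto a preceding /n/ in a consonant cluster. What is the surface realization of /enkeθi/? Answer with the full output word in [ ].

Terminals under Supralaryngeal in this geometry: [nasal], [continuant], [lateral], [anterior], [distributed], [strident], [coronal], [labial], [round], [dorsal], [high], [back].
After delinking /n/'s Supralaryngeal and linking /k/'s, the affected terminals become [−nasal], [−continuant], [−lateral], [−coronal], [−labial], [+dorsal], [+high], [+back]; [voice], [spread glottis], [constricted glottis] (outside Supralaryngeal) are retained from /n/.
The resulting bundle matches /g/ in the inventory; substituting it for /n/ gives [egkeθi].

[egkeθi]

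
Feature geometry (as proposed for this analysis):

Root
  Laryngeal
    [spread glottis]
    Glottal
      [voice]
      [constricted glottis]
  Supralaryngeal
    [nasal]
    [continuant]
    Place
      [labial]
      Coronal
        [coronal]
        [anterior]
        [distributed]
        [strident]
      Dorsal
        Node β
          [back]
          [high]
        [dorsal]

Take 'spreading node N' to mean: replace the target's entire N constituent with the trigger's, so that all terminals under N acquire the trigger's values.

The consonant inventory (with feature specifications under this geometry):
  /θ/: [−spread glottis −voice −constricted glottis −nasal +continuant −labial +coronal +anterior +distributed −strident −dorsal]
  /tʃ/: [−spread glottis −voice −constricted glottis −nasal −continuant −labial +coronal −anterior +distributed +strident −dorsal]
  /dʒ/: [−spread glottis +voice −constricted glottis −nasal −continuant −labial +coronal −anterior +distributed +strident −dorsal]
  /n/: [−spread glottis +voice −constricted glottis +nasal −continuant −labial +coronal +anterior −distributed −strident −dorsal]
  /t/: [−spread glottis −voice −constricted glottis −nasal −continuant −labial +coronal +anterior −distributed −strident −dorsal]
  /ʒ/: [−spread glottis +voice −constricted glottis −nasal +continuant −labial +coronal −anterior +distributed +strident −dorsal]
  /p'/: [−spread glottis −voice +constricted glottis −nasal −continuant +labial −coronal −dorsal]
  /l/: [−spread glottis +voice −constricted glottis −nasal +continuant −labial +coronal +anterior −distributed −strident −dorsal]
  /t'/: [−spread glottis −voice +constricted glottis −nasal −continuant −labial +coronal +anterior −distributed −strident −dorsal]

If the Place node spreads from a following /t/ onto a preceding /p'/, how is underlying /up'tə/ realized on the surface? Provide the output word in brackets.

[ut'tə]

Terminals under Place in this geometry: [labial], [coronal], [anterior], [distributed], [strident], [back], [high], [dorsal].
Spreading Place from /t/ onto /p'/ replaces those values with /t/'s: [−labial], [+coronal], [+anterior], [−distributed], [−strident], [−dorsal]. Features outside Place ([spread glottis], [voice], [constricted glottis], …) stay as in /p'/.
The resulting bundle matches /t'/ in the inventory; substituting it for /p'/ gives [ut'tə].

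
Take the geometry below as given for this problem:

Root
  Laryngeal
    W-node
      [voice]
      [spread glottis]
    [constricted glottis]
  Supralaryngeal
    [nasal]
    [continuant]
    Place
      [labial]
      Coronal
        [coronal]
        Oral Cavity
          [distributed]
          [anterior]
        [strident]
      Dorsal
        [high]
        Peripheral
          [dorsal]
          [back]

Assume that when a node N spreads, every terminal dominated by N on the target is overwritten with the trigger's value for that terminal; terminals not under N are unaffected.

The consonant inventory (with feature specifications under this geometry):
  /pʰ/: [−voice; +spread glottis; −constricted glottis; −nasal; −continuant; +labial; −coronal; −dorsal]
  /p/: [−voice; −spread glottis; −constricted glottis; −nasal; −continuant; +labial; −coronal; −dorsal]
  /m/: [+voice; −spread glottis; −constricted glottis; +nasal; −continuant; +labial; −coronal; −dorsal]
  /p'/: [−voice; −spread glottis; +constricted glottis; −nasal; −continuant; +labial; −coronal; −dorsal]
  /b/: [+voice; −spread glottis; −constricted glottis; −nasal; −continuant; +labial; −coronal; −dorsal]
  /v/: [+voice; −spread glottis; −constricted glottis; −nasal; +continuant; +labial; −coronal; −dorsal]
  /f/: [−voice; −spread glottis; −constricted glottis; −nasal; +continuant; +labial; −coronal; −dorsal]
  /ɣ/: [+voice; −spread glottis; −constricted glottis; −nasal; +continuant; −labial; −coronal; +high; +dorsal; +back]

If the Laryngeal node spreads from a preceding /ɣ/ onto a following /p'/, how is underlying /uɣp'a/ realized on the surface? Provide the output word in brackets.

[uɣba]

Laryngeal immediately or transitively dominates [voice], [spread glottis], [constricted glottis].
The target acquires /ɣ/'s values for everything under Laryngeal — [+voice], [−spread glottis], [−constricted glottis] — while keeping its own [nasal], [continuant], [labial], ….
The resulting bundle matches /b/ in the inventory; substituting it for /p'/ gives [uɣba].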